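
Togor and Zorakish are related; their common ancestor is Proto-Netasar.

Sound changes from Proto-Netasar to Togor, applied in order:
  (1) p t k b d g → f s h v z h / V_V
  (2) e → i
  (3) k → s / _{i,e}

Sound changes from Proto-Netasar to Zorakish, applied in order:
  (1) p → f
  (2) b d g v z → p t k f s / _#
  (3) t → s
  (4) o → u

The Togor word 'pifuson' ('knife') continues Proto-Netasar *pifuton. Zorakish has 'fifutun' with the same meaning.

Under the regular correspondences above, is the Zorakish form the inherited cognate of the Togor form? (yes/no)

no

Derive the expected Zorakish reflex of *pifuton:
Zorakish: *pifuton > fifuton > fifuson > fifusun  (by unconditioned shift, unconditioned shift, vowel merger)
The regular Zorakish reflex would be 'fifusun', but the attested form is 'fifutun'. The correspondence is irregular, so they are not cognates (the Zorakish form has a different source).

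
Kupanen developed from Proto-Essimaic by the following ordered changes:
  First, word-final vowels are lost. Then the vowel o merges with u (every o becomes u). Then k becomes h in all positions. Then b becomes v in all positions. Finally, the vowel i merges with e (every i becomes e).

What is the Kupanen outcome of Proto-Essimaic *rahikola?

Kupanen: *rahikola > rahikol > rahikul > rahihul > rahehul  (by apocope, vowel merger, unconditioned shift, vowel merger)

rahehul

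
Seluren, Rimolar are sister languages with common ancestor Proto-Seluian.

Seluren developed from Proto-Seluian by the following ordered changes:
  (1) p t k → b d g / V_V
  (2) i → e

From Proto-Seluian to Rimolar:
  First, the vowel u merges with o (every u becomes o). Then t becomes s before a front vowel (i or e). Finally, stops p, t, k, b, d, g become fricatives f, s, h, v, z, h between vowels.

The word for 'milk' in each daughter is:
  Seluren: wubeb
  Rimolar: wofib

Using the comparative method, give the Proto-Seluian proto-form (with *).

*wupib

Position 2: Seluren has u, Rimolar has o. Seluren preserves u here (none of its changes turn any other segment into u), so the proto-segment is *u.
Position 4: Seluren has e, Rimolar has i. Rimolar preserves i here (none of its changes turn any other segment into i), so the proto-segment is *i.
Position 3: Seluren has b, Rimolar has f. Taking the neighbouring segments as reconstructed: Seluren b could go back to *p or *b; Rimolar f could go back to *p or *f — the one source consistent with every daughter is *p.
This points to *wupib. Verify forward in each daughter:
Seluren: *wupib > wubib > wubeb  (by intervocalic voicing, vowel merger)
Rimolar: *wupib
  wupib → wopib   [vowel merger]
  wopib (rule 2 does not apply)
  wopib → wofib   [intervocalic lenition]
  giving Rimolar wofib.
No other proto-form is consistent with every reflex, so the reconstruction is *wupib.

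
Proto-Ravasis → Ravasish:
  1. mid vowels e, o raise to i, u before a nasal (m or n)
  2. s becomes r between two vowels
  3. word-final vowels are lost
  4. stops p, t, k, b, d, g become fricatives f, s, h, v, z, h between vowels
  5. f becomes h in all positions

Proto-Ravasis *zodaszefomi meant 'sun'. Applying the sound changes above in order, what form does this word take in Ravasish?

Ravasish: *zodaszefomi > zodaszefumi > zodaszefum > zozaszefum > zozaszehum  (by pre-nasal raising, apocope, intervocalic lenition, unconditioned shift)

zozaszehum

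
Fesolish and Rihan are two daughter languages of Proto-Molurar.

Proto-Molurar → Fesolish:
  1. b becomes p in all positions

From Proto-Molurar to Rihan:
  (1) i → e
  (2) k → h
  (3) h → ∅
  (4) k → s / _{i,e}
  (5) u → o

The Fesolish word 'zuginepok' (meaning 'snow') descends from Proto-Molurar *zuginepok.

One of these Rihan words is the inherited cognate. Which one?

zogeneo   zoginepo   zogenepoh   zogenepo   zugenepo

Rihan: *zuginepok
  zuginepok → zugenepok   [vowel merger]
  zugenepok → zugenepoh   [unconditioned shift]
  zugenepoh → zugenepo   [h-loss]
  zugenepo (rule 4 does not apply)
  zugenepo → zogenepo   [vowel merger]
  giving Rihan zogenepo.
Among the options, 'zogenepo' alone shows every Rihan change applied in order.

zogenepo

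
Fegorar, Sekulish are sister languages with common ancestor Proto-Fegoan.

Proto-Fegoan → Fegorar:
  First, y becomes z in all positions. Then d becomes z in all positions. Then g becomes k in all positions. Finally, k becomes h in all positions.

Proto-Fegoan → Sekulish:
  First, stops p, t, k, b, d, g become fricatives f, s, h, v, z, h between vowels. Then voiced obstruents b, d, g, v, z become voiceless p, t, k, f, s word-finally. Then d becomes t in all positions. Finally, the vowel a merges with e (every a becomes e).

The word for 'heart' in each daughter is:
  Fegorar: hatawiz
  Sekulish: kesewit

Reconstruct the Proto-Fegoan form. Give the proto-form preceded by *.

Position 7: Fegorar has z, Sekulish has t. Taking the neighbouring segments as reconstructed: Fegorar z could go back to *d or *z or *y; Sekulish t could go back to *t or *d — the one source consistent with every daughter is *d.
Position 3: Fegorar has t, Sekulish has s. Fegorar preserves t here (none of its changes turn any other segment into t), so the proto-segment is *t.
Position 4: Fegorar has a, Sekulish has e. Fegorar preserves a here (none of its changes turn any other segment into a), so the proto-segment is *a.
Verify the candidate proto-form against each daughter:
Fegorar: start from *katawid.
  rule 1: no change — katawid
  rule 2 (unconditioned shift): katawid → katawiz
  rule 3: no change — katawiz
  rule 4 (unconditioned shift): katawiz → hatawiz
  ⇒ Fegorar hatawiz
Sekulish: *katawid > kasawid > kasawit > kesewit  (by intervocalic lenition, final devoicing, vowel merger)
*katawid is the unique common source.

*katawid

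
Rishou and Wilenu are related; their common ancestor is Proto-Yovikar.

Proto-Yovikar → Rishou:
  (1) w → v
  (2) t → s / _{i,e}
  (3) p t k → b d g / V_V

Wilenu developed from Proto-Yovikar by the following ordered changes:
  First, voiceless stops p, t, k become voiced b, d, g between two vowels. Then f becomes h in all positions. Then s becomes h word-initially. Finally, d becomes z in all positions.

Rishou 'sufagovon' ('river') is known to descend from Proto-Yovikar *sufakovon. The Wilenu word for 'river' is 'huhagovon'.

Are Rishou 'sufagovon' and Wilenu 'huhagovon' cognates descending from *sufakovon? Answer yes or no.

yes

Derive the expected Wilenu reflex of *sufakovon:
Wilenu: *sufakovon
  sufakovon → sufagovon   [intervocalic voicing]
  sufagovon → suhagovon   [unconditioned shift]
  suhagovon → huhagovon   [debuccalisation]
  huhagovon (rule 4 does not apply)
  giving Wilenu huhagovon.
Wilenu 'huhagovon' matches the regular reflex exactly, so the pair is cognate.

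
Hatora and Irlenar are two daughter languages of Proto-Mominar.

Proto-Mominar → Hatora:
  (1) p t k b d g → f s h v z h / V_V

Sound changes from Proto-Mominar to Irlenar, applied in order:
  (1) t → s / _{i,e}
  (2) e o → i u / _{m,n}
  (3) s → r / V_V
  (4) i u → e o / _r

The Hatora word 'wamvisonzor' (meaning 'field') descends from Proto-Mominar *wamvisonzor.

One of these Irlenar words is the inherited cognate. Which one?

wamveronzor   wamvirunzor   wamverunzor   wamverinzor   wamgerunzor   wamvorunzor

wamverunzor

Irlenar: start from *wamvisonzor.
  rule 1: no change — wamvisonzor
  rule 2 (pre-nasal raising): wamvisonzor → wamvisunzor
  rule 3 (rhotacism): wamvisunzor → wamvirunzor
  rule 4 (pre-rhotic lowering): wamvirunzor → wamverunzor
  ⇒ Irlenar wamverunzor
Only 'wamverunzor' matches the regular Irlenar development of *wamvisonzor.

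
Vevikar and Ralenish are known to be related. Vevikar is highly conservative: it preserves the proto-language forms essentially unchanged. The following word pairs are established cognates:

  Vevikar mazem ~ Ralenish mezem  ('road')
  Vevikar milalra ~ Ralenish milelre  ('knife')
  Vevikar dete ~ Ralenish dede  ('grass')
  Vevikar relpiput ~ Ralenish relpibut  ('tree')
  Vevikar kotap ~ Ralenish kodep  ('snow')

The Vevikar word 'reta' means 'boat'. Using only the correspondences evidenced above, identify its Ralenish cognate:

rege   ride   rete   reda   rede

kotap ~ kodep — Vevikar t corresponds to Ralenish d between vowels (before a back vowel).
milalra ~ milelre — Vevikar a corresponds to Ralenish e word-finally.
Applying these to Vevikar 'reta':
  reta → reda   (t→d between vowels (before a back vowel))
  reda → rede   (a→e word-finally)
So the Ralenish cognate is 'rede'.

rede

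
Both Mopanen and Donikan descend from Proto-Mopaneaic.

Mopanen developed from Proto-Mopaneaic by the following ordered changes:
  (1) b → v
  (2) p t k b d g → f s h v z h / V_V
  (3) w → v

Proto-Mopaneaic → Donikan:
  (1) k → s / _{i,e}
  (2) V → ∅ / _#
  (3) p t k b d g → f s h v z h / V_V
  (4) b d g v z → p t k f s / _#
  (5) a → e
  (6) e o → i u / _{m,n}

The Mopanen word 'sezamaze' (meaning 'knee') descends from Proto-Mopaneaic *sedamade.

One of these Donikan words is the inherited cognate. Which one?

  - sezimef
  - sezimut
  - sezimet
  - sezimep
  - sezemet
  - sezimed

Donikan: *sedamade > sedamad > sezamad > sezamat > sezemet > sezimet  (by apocope, intervocalic lenition, final devoicing, vowel merger, pre-nasal raising)
Among the options, 'sezimet' alone shows every Donikan change applied in order.

sezimet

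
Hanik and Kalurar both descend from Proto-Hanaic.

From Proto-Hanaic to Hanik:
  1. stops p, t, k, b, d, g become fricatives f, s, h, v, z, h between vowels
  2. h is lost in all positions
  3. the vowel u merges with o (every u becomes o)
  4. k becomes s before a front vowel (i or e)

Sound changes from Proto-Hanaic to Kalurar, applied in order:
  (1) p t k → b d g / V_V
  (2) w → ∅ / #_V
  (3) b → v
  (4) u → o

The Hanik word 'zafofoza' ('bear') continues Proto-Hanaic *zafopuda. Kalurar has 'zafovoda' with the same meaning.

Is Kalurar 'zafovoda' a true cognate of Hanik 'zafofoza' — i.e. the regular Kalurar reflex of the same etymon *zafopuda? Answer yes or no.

Derive the expected Kalurar reflex of *zafopuda:
Kalurar: start from *zafopuda.
  rule 1 (intervocalic voicing): zafopuda → zafobuda
  rule 2: no change — zafobuda
  rule 3 (unconditioned shift): zafobuda → zafovuda
  rule 4 (vowel merger): zafovuda → zafovoda
  ⇒ Kalurar zafovoda
Kalurar 'zafovoda' matches the regular reflex exactly, so the pair is cognate.

yes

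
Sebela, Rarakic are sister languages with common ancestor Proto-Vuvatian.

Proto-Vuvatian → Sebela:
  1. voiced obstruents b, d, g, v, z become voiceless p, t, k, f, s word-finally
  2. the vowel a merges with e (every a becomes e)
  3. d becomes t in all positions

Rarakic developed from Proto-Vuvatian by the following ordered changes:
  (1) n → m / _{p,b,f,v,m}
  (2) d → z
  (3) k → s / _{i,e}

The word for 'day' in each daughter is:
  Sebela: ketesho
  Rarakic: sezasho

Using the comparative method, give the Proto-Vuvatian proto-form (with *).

Position 3: Sebela has t, Rarakic has z. Taking the neighbouring segments as reconstructed: Sebela t could go back to *t or *d; Rarakic z could go back to *d or *z — the one source consistent with every daughter is *d.
Position 1: Sebela has k, Rarakic has s. Taking the neighbouring segments as reconstructed: Sebela k can only go back to *k; Rarakic s could go back to *k or *s — the one source consistent with every daughter is *k.
This points to *kedasho. Verify forward in each daughter:
Sebela: *kedasho
  kedasho (rule 1 does not apply)
  kedasho → kedesho   [vowel merger]
  kedesho → ketesho   [unconditioned shift]
  giving Sebela ketesho.
Rarakic: start from *kedasho.
  rule 1: no change — kedasho
  rule 2 (unconditioned shift): kedasho → kezasho
  rule 3 (palatalisation): kezasho → sezasho
  ⇒ Rarakic sezasho
*kedasho is the unique common source.

*kedasho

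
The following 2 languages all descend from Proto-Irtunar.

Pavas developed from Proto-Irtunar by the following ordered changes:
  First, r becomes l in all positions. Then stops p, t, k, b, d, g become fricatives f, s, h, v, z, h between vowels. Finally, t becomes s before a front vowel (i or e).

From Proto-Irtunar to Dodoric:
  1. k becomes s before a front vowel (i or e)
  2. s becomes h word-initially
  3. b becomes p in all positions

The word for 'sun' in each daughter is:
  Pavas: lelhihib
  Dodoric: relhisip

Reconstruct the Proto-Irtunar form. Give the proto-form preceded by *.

*relhikib

Position 6: Pavas has h, Dodoric has s. Taking the neighbouring segments as reconstructed: Pavas h could go back to *k or *g or *h; Dodoric s could go back to *k or *s — the one source consistent with every daughter is *k.
Position 8: Pavas has b, Dodoric has p. Pavas preserves b here (none of its changes turn any other segment into b), so the proto-segment is *b.
Verify the candidate proto-form against each daughter:
Pavas: *relhikib > lelhikib > lelhihib  (by unconditioned shift, intervocalic lenition)
Dodoric: *relhikib > relhisib > relhisip  (by palatalisation, unconditioned shift)
Only *relhikib yields all of Pavas lelhihib, Dodoric relhisip.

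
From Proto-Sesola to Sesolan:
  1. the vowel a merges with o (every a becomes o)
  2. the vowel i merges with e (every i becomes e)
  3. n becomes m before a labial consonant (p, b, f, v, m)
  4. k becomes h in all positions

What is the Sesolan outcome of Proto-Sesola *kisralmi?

Sesolan: *kisralmi > kisrolmi > kesrolme > hesrolme  (by vowel merger, vowel merger, unconditioned shift)

hesrolme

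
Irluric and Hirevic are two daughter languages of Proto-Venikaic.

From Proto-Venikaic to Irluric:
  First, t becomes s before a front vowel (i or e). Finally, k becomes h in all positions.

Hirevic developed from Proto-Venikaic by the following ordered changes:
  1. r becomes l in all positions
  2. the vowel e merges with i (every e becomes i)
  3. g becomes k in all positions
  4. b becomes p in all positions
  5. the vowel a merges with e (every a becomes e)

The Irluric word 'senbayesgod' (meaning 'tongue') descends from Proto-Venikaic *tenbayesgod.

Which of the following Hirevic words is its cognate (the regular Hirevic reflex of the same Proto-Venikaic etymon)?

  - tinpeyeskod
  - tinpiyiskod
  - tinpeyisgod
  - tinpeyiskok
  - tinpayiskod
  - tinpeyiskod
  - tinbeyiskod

tinpeyiskod

Hirevic: *tenbayesgod
  tenbayesgod (rule 1 does not apply)
  tenbayesgod → tinbayisgod   [vowel merger]
  tinbayisgod → tinbayiskod   [unconditioned shift]
  tinbayiskod → tinpayiskod   [unconditioned shift]
  tinpayiskod → tinpeyiskod   [vowel merger]
  giving Hirevic tinpeyiskod.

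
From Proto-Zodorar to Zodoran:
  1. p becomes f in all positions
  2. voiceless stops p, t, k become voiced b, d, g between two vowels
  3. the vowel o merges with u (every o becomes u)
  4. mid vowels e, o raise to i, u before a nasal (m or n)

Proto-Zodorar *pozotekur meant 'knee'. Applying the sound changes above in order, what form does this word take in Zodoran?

fuzudegur

Zodoran: start from *pozotekur.
  rule 1 (unconditioned shift): pozotekur → fozotekur
  rule 2 (intervocalic voicing): fozotekur → fozodegur
  rule 3 (vowel merger): fozodegur → fuzudegur
  rule 4: no change — fuzudegur
  ⇒ Zodoran fuzudegur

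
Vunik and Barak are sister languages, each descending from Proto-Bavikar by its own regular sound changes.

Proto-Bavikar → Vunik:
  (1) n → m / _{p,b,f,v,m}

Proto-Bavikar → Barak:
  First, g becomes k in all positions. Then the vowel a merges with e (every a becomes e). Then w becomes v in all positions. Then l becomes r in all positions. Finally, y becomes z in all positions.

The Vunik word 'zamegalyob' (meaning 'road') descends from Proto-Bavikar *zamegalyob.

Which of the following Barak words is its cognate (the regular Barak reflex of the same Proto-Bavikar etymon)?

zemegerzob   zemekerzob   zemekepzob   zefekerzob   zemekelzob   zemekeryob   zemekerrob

Barak: start from *zamegalyob.
  rule 1 (unconditioned shift): zamegalyob → zamekalyob
  rule 2 (vowel merger): zamekalyob → zemekelyob
  rule 3: no change — zemekelyob
  rule 4 (unconditioned shift): zemekelyob → zemekeryob
  rule 5 (unconditioned shift): zemekeryob → zemekerzob
  ⇒ Barak zemekerzob

zemekerzob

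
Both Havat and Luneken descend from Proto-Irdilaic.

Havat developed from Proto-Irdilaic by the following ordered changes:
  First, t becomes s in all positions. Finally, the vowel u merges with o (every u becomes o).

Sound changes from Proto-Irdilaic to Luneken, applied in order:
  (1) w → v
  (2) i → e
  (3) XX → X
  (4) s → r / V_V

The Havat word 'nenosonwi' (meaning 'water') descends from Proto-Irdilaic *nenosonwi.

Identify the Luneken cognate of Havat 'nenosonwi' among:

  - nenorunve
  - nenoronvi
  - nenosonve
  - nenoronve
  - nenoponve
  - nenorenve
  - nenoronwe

Luneken: *nenosonwi
  nenosonwi → nenosonvi   [unconditioned shift]
  nenosonvi → nenosonve   [vowel merger]
  nenosonve (rule 3 does not apply)
  nenosonve → nenoronve   [rhotacism]
  giving Luneken nenoronve.
The other candidates each miss or misapply at least one Luneken change.

nenoronve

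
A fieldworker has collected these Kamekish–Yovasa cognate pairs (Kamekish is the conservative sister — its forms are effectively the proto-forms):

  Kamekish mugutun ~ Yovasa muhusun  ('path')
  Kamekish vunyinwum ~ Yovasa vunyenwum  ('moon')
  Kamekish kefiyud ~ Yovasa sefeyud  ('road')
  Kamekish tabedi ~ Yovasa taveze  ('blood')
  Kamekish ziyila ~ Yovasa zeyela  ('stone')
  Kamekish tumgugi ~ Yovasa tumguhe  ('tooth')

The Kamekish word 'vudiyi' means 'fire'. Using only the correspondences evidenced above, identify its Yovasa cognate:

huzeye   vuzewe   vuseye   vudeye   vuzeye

tabedi ~ taveze — Kamekish d corresponds to Yovasa z between vowels (before a front vowel).
kefiyud ~ sefeyud, ziyila ~ zeyela — Kamekish i corresponds to Yovasa e after a consonant, before a consonant other than r, m, n, p, b, f, v.
tabedi ~ taveze, tumgugi ~ tumguhe — Kamekish i corresponds to Yovasa e word-finally.
Applying these to Kamekish 'vudiyi':
  vudiyi → vuziyi   (d→z between vowels (before a front vowel))
  vuziyi → vuzeyi   (i→e after a consonant, before a consonant other than r, m, n, p, b, f, v)
  vuzeyi → vuzeye   (i→e word-finally)
So the Yovasa cognate is 'vuzeye'.

vuzeye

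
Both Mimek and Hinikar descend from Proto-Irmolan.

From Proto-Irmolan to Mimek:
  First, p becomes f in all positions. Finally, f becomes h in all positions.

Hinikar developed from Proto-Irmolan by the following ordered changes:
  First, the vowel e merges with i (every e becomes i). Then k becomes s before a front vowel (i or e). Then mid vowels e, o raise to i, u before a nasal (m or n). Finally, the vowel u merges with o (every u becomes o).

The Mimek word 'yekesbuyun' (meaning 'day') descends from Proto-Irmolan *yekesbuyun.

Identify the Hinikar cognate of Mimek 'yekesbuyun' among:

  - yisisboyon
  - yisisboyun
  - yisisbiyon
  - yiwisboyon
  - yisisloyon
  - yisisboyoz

Hinikar: *yekesbuyun
  yekesbuyun → yikisbuyun   [vowel merger]
  yikisbuyun → yisisbuyun   [palatalisation]
  yisisbuyun (rule 3 does not apply)
  yisisbuyun → yisisboyon   [vowel merger]
  giving Hinikar yisisboyon.
Among the options, 'yisisboyon' alone shows every Hinikar change applied in order.

yisisboyon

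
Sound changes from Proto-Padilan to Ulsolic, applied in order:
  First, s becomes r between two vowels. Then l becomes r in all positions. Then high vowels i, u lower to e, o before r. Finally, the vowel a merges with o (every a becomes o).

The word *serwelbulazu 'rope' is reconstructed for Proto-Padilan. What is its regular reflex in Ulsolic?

Ulsolic: *serwelbulazu
  serwelbulazu (rule 1 does not apply)
  serwelbulazu → serwerburazu   [unconditioned shift]
  serwerburazu → serwerborazu   [pre-rhotic lowering]
  serwerborazu → serwerborozu   [vowel merger]
  giving Ulsolic serwerborozu.

serwerborozu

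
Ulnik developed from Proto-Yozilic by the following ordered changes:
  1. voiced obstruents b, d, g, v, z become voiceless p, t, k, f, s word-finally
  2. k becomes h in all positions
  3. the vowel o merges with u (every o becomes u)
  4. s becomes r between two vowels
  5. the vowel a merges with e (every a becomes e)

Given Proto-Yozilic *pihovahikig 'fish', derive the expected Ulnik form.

pihuvehihih

Ulnik: *pihovahikig
  pihovahikig → pihovahikik   [final devoicing]
  pihovahikik → pihovahihih   [unconditioned shift]
  pihovahihih → pihuvahihih   [vowel merger]
  pihuvahihih (rule 4 does not apply)
  pihuvahihih → pihuvehihih   [vowel merger]
  giving Ulnik pihuvehihih.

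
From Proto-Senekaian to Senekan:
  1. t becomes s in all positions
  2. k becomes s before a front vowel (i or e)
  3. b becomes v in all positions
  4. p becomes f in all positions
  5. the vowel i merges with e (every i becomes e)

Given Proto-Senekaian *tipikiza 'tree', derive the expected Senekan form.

sefeseza

Senekan: *tipikiza > sipikiza > sipisiza > sifisiza > sefeseza  (by unconditioned shift, palatalisation, unconditioned shift, vowel merger)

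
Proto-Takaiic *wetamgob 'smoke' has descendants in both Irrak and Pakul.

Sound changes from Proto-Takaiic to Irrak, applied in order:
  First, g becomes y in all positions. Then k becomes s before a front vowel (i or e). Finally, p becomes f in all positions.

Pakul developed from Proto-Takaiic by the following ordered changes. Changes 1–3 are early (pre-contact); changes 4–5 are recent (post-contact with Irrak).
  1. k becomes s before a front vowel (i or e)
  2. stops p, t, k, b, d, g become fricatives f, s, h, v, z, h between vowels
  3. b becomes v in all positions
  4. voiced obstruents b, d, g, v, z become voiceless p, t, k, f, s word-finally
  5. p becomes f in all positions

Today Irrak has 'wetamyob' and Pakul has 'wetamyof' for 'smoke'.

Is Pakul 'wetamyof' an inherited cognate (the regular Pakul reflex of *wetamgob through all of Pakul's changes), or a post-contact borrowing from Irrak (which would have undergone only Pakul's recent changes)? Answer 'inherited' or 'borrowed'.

If inherited, *wetamgob would pass through all of Pakul's changes:
Pakul: *wetamgob > wesamgob > wesamgov > wesamgof  (by intervocalic lenition, unconditioned shift, final devoicing)
If borrowed from Irrak 'wetamyob' after the early changes, it would undergo only the recent ones:
  rule 4 (final devoicing): wetamyob → wetamyop
  rule 5 (unconditioned shift): wetamyop → wetamyof
  ⇒ as a loan: wetamyof
Pakul 'wetamyof' matches the loan outcome 'wetamyof', not the inherited 'wesamgof' — it skipped the early Pakul changes, so it was borrowed from Irrak.

borrowed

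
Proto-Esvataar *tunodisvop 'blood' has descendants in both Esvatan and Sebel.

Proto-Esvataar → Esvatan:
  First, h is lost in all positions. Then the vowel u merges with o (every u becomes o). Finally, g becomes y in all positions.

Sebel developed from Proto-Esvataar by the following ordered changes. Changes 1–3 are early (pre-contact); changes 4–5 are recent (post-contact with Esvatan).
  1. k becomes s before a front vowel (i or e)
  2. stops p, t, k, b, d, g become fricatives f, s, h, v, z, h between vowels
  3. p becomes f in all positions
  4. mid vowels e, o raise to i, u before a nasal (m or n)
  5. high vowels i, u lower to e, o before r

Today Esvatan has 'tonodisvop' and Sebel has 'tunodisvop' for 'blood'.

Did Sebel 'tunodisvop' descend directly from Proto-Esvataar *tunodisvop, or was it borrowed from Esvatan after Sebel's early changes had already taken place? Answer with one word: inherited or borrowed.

borrowed

If inherited, *tunodisvop would pass through all of Sebel's changes:
Sebel: *tunodisvop
  tunodisvop (rule 1 does not apply)
  tunodisvop → tunozisvop   [intervocalic lenition]
  tunozisvop → tunozisvof   [unconditioned shift]
  tunozisvof (rule 4 does not apply)
  tunozisvof (rule 5 does not apply)
  giving Sebel tunozisvof.
If borrowed from Esvatan 'tonodisvop' after the early changes, it would undergo only the recent ones:
  rule 4 (pre-nasal raising): tonodisvop → tunodisvop
  rule 5 (pre-rhotic lowering): no change (tunodisvop)
  ⇒ as a loan: tunodisvop
Sebel 'tunodisvop' matches the loan outcome 'tunodisvop', not the inherited 'tunozisvof' — it skipped the early Sebel changes, so it was borrowed from Esvatan.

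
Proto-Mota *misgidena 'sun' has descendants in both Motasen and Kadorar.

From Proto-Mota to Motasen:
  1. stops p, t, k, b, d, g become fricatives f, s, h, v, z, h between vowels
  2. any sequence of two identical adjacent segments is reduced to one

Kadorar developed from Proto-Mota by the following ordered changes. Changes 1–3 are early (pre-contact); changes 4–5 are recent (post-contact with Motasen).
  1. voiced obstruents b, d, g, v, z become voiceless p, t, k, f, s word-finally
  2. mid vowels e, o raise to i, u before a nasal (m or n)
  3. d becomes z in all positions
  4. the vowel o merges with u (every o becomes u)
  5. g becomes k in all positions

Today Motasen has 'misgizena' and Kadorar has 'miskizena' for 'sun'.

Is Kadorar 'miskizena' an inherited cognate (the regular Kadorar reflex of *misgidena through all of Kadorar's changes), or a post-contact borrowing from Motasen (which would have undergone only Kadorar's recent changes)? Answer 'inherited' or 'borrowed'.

If inherited, *misgidena would pass through all of Kadorar's changes:
Kadorar: start from *misgidena.
  rule 1: no change — misgidena
  rule 2 (pre-nasal raising): misgidena → misgidina
  rule 3 (unconditioned shift): misgidina → misgizina
  rule 4: no change — misgizina
  rule 5 (unconditioned shift): misgizina → miskizina
  ⇒ Kadorar miskizina
If borrowed from Motasen 'misgizena' after the early changes, it would undergo only the recent ones:
  rule 4 (vowel merger): no change (misgizena)
  rule 5 (unconditioned shift): misgizena → miskizena
  ⇒ as a loan: miskizena
Kadorar 'miskizena' matches the loan outcome 'miskizena', not the inherited 'miskizina' — it skipped the early Kadorar changes, so it was borrowed from Motasen.

borrowed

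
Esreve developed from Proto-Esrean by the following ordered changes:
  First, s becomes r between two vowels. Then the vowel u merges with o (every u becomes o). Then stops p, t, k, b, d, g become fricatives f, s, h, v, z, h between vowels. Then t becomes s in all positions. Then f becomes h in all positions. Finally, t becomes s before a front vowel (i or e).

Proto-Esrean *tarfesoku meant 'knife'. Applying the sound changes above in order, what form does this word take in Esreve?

sarheroho

Esreve: *tarfesoku > tarferoku > tarferoko > tarferoho > sarferoho > sarheroho  (by rhotacism, vowel merger, intervocalic lenition, unconditioned shift, unconditioned shift)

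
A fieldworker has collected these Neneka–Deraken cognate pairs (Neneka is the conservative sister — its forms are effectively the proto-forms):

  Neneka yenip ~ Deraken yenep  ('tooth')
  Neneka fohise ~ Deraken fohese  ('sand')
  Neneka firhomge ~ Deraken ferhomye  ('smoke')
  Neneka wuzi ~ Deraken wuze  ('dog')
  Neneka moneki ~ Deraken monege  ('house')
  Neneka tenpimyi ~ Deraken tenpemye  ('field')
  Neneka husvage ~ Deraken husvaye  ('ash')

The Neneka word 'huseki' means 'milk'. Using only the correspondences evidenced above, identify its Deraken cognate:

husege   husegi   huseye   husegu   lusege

moneki ~ monege — Neneka k corresponds to Deraken g between vowels (before a front vowel).
wuzi ~ wuze, moneki ~ monege — Neneka i corresponds to Deraken e word-finally.
Applying these to Neneka 'huseki':
  huseki → husegi   (k→g between vowels (before a front vowel))
  husegi → husege   (i→e word-finally)
So the Deraken cognate is 'husege'.

husege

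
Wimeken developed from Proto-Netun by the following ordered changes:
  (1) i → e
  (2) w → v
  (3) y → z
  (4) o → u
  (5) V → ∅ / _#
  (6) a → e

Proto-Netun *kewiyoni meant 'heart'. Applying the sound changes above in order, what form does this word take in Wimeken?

kevezun

Wimeken: start from *kewiyoni.
  rule 1 (vowel merger): kewiyoni → keweyone
  rule 2 (unconditioned shift): keweyone → keveyone
  rule 3 (unconditioned shift): keveyone → kevezone
  rule 4 (vowel merger): kevezone → kevezune
  rule 5 (apocope): kevezune → kevezun
  rule 6: no change — kevezun
  ⇒ Wimeken kevezun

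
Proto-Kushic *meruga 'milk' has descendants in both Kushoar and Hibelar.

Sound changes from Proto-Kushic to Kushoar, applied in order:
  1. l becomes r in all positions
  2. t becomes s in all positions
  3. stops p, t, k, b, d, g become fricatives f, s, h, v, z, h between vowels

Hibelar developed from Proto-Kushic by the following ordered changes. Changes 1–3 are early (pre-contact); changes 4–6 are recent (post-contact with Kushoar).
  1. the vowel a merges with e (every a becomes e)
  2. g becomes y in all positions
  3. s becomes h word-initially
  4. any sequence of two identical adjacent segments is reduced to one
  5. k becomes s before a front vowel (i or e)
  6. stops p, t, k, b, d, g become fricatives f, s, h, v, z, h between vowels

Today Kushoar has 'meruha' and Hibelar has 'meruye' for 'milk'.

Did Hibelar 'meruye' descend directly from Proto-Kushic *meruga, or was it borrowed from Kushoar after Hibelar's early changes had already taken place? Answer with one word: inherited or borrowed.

inherited

If inherited, *meruga would pass through all of Hibelar's changes:
Hibelar: start from *meruga.
  rule 1 (vowel merger): meruga → meruge
  rule 2 (unconditioned shift): meruge → meruye
  rule 3: no change — meruye
  rule 4: no change — meruye
  rule 5: no change — meruye
  rule 6: no change — meruye
  ⇒ Hibelar meruye
If borrowed from Kushoar 'meruha' after the early changes, it would undergo only the recent ones:
  rule 4 (degemination): no change (meruha)
  rule 5 (palatalisation): no change (meruha)
  rule 6 (intervocalic lenition): no change (meruha)
  ⇒ as a loan: meruha
Hibelar 'meruye' matches the inherited outcome exactly, so it is an inherited cognate, not a loan.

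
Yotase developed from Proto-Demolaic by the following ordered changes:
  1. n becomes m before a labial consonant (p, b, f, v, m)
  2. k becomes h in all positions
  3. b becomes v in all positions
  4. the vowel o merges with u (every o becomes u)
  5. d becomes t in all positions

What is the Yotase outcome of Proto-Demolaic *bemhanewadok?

Yotase: *bemhanewadok
  bemhanewadok (rule 1 does not apply)
  bemhanewadok → bemhanewadoh   [unconditioned shift]
  bemhanewadoh → vemhanewadoh   [unconditioned shift]
  vemhanewadoh → vemhanewaduh   [vowel merger]
  vemhanewaduh → vemhanewatuh   [unconditioned shift]
  giving Yotase vemhanewatuh.

vemhanewatuh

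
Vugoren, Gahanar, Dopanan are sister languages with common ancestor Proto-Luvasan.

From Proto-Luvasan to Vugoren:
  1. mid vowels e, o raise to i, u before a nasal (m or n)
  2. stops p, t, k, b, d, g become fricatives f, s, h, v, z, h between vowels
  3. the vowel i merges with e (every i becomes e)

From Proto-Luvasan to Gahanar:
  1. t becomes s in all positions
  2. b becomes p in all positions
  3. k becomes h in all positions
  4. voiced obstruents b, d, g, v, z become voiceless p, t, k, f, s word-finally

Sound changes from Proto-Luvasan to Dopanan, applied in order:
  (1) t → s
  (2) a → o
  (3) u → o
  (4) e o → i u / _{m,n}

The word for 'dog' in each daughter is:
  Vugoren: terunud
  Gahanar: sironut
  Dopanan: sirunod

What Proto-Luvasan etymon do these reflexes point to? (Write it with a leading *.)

Position 4: Vugoren has u, Gahanar has o, Dopanan has u. Gahanar preserves o here (none of its changes turn any other segment into o), so the proto-segment is *o.
Position 2: Vugoren has e, Gahanar has i, Dopanan has i. Gahanar preserves i here (none of its changes turn any other segment into i), so the proto-segment is *i.
Position 1: Vugoren has t, Gahanar has s, Dopanan has s. Vugoren preserves t here (none of its changes turn any other segment into t), so the proto-segment is *t.
This points to *tironud. Verify forward in each daughter:
Vugoren: start from *tironud.
  rule 1 (pre-nasal raising): tironud → tirunud
  rule 2: no change — tirunud
  rule 3 (vowel merger): tirunud → terunud
  ⇒ Vugoren terunud
Gahanar: *tironud > sironud > sironut  (by unconditioned shift, final devoicing)
Dopanan: *tironud > sironud > sironod > sirunod  (by unconditioned shift, vowel merger, pre-nasal raising)
No other proto-form is consistent with every reflex, so the reconstruction is *tironud.

*tironud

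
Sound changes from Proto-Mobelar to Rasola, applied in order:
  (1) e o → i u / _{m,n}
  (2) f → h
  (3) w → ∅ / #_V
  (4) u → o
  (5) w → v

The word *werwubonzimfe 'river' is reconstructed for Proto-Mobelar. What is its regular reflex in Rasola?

ervobonzimhe

Rasola: *werwubonzimfe > werwubunzimfe > werwubunzimhe > erwubunzimhe > erwobonzimhe > ervobonzimhe  (by pre-nasal raising, unconditioned shift, glide loss, vowel merger, unconditioned shift)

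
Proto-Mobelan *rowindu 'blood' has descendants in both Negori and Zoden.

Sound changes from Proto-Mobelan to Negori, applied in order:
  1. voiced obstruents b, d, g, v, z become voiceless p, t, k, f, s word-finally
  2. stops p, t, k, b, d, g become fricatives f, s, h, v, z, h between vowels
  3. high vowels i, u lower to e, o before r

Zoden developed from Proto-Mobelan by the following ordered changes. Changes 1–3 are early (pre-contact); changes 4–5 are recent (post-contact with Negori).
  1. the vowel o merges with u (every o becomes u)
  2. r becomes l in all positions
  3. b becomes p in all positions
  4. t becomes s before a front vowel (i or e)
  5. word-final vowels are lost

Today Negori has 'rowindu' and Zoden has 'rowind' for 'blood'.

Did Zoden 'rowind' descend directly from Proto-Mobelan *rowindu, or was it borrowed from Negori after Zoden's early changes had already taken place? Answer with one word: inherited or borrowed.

If inherited, *rowindu would pass through all of Zoden's changes:
Zoden: *rowindu
  rowindu → ruwindu   [vowel merger]
  ruwindu → luwindu   [unconditioned shift]
  luwindu (rule 3 does not apply)
  luwindu (rule 4 does not apply)
  luwindu → luwind   [apocope]
  giving Zoden luwind.
If borrowed from Negori 'rowindu' after the early changes, it would undergo only the recent ones:
  rule 4 (palatalisation): no change (rowindu)
  rule 5 (apocope): rowindu → rowind
  ⇒ as a loan: rowind
Zoden 'rowind' matches the loan outcome 'rowind', not the inherited 'luwind' — it skipped the early Zoden changes, so it was borrowed from Negori.

borrowed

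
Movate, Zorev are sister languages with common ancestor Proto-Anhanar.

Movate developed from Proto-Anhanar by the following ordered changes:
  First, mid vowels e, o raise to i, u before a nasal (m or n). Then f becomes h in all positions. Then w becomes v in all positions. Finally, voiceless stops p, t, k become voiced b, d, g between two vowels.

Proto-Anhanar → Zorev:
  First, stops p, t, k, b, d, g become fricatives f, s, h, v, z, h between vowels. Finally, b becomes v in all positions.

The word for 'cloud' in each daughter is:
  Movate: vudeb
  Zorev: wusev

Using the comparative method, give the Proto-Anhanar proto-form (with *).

*wuteb

Position 3: Movate has d, Zorev has s. Taking the neighbouring segments as reconstructed: Movate d could go back to *t or *d; Zorev s could go back to *t or *s — the one source consistent with every daughter is *t.
Position 1: Movate has v, Zorev has w. Zorev preserves w here (none of its changes turn any other segment into w), so the proto-segment is *w.
Continuing position by position gives *wuteb; check it forward:
Movate: *wuteb > vuteb > vudeb  (by unconditioned shift, intervocalic voicing)
Zorev: *wuteb > wuseb > wusev  (by intervocalic lenition, unconditioned shift)
*wuteb is the unique common source.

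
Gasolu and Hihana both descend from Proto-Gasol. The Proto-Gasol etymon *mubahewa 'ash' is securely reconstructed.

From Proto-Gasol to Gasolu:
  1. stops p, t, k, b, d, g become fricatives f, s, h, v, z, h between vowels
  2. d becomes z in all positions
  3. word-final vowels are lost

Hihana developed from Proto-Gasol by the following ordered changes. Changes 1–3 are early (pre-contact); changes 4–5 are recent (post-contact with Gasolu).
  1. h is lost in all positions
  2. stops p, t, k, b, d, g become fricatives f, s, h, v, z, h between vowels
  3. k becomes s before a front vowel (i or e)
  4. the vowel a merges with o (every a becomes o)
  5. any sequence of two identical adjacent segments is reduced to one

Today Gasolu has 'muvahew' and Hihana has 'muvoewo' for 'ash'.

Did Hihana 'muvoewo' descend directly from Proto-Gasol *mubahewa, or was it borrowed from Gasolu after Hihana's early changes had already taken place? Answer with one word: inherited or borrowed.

If inherited, *mubahewa would pass through all of Hihana's changes:
Hihana: start from *mubahewa.
  rule 1 (h-loss): mubahewa → mubaewa
  rule 2 (intervocalic lenition): mubaewa → muvaewa
  rule 3: no change — muvaewa
  rule 4 (vowel merger): muvaewa → muvoewo
  rule 5: no change — muvoewo
  ⇒ Hihana muvoewo
If borrowed from Gasolu 'muvahew' after the early changes, it would undergo only the recent ones:
  rule 4 (vowel merger): muvahew → muvohew
  rule 5 (degemination): no change (muvohew)
  ⇒ as a loan: muvohew
Hihana 'muvoewo' matches the inherited outcome exactly, so it is an inherited cognate, not a loan.

inherited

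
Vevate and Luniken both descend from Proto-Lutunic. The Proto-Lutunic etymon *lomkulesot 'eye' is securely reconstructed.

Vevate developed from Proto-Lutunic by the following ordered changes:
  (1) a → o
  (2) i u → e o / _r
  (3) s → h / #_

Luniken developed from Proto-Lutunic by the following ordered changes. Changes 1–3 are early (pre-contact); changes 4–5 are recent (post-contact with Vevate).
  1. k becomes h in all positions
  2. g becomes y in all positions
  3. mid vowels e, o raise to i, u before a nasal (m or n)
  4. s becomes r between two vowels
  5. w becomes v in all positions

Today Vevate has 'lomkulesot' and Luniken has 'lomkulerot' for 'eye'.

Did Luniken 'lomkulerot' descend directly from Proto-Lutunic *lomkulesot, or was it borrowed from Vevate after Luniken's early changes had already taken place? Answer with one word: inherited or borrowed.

If inherited, *lomkulesot would pass through all of Luniken's changes:
Luniken: *lomkulesot
  lomkulesot → lomhulesot   [unconditioned shift]
  lomhulesot (rule 2 does not apply)
  lomhulesot → lumhulesot   [pre-nasal raising]
  lumhulesot → lumhulerot   [rhotacism]
  lumhulerot (rule 5 does not apply)
  giving Luniken lumhulerot.
If borrowed from Vevate 'lomkulesot' after the early changes, it would undergo only the recent ones:
  rule 4 (rhotacism): lomkulesot → lomkulerot
  rule 5 (unconditioned shift): no change (lomkulerot)
  ⇒ as a loan: lomkulerot
Luniken 'lomkulerot' matches the loan outcome 'lomkulerot', not the inherited 'lumhulerot' — it skipped the early Luniken changes, so it was borrowed from Vevate.

borrowed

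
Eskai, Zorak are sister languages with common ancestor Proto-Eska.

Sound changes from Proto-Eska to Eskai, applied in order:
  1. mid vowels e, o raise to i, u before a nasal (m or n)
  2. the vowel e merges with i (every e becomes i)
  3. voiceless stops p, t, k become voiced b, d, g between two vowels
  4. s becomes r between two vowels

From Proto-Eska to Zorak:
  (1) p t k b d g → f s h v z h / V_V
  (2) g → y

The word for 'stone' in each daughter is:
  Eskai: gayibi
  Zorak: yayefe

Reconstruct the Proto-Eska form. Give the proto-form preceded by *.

Position 5: Eskai has b, Zorak has f. Taking the neighbouring segments as reconstructed: Eskai b could go back to *p or *b; Zorak f could go back to *p or *f — the one source consistent with every daughter is *p.
Position 6: Eskai has i, Zorak has e. Zorak preserves e here (none of its changes turn any other segment into e), so the proto-segment is *e.
Continuing position by position gives *gayepe; check it forward:
Eskai: *gayepe > gayipi > gayibi  (by vowel merger, intervocalic voicing)
Zorak: start from *gayepe.
  rule 1 (intervocalic lenition): gayepe → gayefe
  rule 2 (unconditioned shift): gayefe → yayefe
  ⇒ Zorak yayefe
Only *gayepe yields all of Eskai gayibi, Zorak yayefe.

*gayepe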